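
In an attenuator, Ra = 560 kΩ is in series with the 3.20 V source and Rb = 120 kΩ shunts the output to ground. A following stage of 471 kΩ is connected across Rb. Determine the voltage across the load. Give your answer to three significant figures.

V_out ≈ 0.467 V

The load sits in parallel with Rb: Rb‖R_L = (120 × 471) / (120 + 471) = 95.63 kΩ.
V_out = 3.20 × 95.63 / (560 + 95.63) = 3.20 × 95.63/655.6 = 0.467 V.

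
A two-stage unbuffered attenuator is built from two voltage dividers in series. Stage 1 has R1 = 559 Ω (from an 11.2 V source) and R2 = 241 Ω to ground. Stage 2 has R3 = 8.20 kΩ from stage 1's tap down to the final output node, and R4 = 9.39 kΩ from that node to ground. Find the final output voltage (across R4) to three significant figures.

V_out ≈ 1.78 V

Stage 2 presents R3+R4 = 17590 Ω as a load on stage 1's tap.
Stage 1's lower leg becomes R2‖(R3+R4) = 237.7 Ω, so V_mid = 11.2 × 237.7/796.7 = 3.342 V.
Stage 2 is itself unloaded: V_out = V_mid × R4/(R3+R4) = 3.342 × 9390/17590 = 1.78 V.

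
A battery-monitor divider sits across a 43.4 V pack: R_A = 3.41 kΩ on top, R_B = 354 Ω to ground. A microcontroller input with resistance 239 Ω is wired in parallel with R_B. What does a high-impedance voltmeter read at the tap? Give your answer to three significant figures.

The load sits in parallel with R_B: R_B‖R_L = (354 × 239) / (354 + 239) = 142.7 Ω.
V_out = 43.4 × 142.7 / (3410 + 142.7) = 43.4 × 142.7/3553 = 1.74 V.
(Unloaded it would have been 4.08 V.)

V_out ≈ 1.74 V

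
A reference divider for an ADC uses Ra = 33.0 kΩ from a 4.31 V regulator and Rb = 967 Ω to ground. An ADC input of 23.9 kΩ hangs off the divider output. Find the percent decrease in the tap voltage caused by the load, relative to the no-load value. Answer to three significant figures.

The divider's output (Thévenin) resistance is Ra‖Rb = 939.5 Ω.
Fractional drop under load = R_th/(R_th + R_L) = 939.5 / (939.5 + 23900) = 0.03782.
So the output falls by 3.78 %.

3.78 %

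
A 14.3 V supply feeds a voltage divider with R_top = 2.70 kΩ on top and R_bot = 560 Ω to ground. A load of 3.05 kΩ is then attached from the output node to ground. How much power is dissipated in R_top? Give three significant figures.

Total resistance from the source is R_top + (R_bot‖R_L) = 3173 Ω, so I = 14.3/3173 Ω = 4.507 mA.
P = I²·R_top = (4.507 mA)² × 2.70 kΩ = 54.8 mW.

P ≈ 54.8 mW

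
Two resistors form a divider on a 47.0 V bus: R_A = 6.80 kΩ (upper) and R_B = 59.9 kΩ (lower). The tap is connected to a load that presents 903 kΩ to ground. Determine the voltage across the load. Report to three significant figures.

V_out ≈ 41.9 V

The load sits in parallel with R_B: R_B‖R_L = (59.9 × 903) / (59.9 + 903) = 56.17 kΩ.
V_out = 47.0 × 56.17 / (6.80 + 56.17) = 47.0 × 56.17/62.97 = 41.9 V.
(Unloaded it would have been 42.2 V.)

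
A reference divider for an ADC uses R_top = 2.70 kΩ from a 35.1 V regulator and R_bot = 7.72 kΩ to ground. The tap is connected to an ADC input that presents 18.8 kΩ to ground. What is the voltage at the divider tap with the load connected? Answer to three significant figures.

The load sits in parallel with R_bot: R_bot‖R_L = (7.72 × 18.8) / (7.72 + 18.8) = 5.473 kΩ.
V_out = 35.1 × 5.473 / (2.70 + 5.473) = 35.1 × 5.473/8.173 = 23.5 V.
(Unloaded it would have been 26.0 V.)

V_out ≈ 23.5 V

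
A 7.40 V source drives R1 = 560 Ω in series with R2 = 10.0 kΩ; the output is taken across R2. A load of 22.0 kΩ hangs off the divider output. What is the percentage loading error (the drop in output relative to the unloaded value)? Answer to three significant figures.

The divider's output (Thévenin) resistance is R1‖R2 = 530.3 Ω.
Fractional drop under load = R_th/(R_th + R_L) = 530.3 / (530.3 + 22000) = 0.02354.
So the output falls by 2.35 %.

2.35 %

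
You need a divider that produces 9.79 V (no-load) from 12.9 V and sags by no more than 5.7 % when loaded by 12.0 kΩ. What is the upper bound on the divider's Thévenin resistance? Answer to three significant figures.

Loading drop = R_th/(R_th + R_L) ≤ 0.0570, so R_th ≤ R_L · ε/(1−ε) = 12.0 kΩ × 0.0570/0.9430 = 725 Ω.

R_th ≤ 725 Ω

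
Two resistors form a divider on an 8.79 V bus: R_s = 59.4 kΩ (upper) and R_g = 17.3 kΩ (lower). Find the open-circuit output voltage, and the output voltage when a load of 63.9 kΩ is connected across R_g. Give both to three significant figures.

Open-circuit: V = 8.79 × 17.3/(59.4 + 17.3) = 1.98 V.
With the load, R_g becomes R_g‖R_L = 13.61 kΩ, so V = 8.79 × 13.61/73.01 = 1.64 V.

Unloaded: 1.98 V; loaded: 1.64 V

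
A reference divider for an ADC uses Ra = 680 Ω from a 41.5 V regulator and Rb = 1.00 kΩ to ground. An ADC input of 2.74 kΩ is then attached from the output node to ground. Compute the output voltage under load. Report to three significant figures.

V_out ≈ 21.5 V

The load sits in parallel with Rb: Rb‖R_L = (1000 × 2740) / (1000 + 2740) = 732.6 Ω.
V_out = 41.5 × 732.6 / (680 + 732.6) = 41.5 × 732.6/1413 = 21.5 V.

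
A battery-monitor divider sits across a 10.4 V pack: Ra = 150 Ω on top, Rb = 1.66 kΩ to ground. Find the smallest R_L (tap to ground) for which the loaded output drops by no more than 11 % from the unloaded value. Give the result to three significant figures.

Output resistance R_th = Ra‖Rb = (150 × 1660)/1810 = 137.6 Ω.
The fractional drop is R_th/(R_th + R_L); requiring this ≤ 0.110 gives R_L ≥ R_th(1/0.110 − 1) = 137.6 × 8.091 = 1.11 kΩ.

R_L(min) ≈ 1.11 kΩ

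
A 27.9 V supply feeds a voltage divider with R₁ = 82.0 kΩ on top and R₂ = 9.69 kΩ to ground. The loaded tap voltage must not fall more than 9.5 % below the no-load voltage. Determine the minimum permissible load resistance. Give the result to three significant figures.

R_L(min) ≈ 82.6 kΩ

Output resistance R_th = R₁‖R₂ = (82.0 × 9.69)/91.69 = 8.666 kΩ.
The fractional drop is R_th/(R_th + R_L); requiring this ≤ 0.0950 gives R_L ≥ R_th(1/0.0950 − 1) = 8.666 × 9.526 = 82.6 kΩ.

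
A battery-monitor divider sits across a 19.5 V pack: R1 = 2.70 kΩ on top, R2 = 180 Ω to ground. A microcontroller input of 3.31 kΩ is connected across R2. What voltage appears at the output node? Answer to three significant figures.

V_out ≈ 1.16 V

The load sits in parallel with R2: R2‖R_L = (180 × 3310) / (180 + 3310) = 170.7 Ω.
V_out = 19.5 × 170.7 / (2700 + 170.7) = 19.5 × 170.7/2871 = 1.16 V.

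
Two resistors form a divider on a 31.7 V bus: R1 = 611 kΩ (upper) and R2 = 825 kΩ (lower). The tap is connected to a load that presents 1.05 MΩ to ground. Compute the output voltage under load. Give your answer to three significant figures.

The load sits in parallel with R2: R2‖R_L = (825 × 1050) / (825 + 1050) = 462.0 kΩ.
V_out = 31.7 × 462.0 / (611 + 462.0) = 31.7 × 462.0/1073 = 13.6 V.
(Unloaded it would have been 18.2 V.)

V_out ≈ 13.6 V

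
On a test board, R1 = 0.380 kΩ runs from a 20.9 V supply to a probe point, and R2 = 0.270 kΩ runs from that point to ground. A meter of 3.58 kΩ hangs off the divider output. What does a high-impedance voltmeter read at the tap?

The load sits in parallel with R2: R2‖R_L = (270 × 3580) / (270 + 3580) = 251.1 Ω.
V_out = 20.9 × 251.1 / (380 + 251.1) = 20.9 × 251.1/631.1 = 8.31 V.

V_out ≈ 8.31 V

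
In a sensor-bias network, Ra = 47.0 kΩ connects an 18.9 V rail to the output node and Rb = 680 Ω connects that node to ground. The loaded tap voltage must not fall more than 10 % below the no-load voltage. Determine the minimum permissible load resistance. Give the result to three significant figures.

R_L(min) ≈ 6.03 kΩ

Output resistance R_th = Ra‖Rb = (47000 × 680)/47680 = 670.3 Ω.
The fractional drop is R_th/(R_th + R_L); requiring this ≤ 0.100 gives R_L ≥ R_th(1/0.100 − 1) = 670.3 × 9.000 = 6.03 kΩ.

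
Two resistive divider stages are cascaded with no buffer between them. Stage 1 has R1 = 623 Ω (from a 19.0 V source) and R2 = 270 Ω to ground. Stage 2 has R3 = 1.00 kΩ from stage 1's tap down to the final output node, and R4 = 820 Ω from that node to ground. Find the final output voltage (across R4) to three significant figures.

Stage 2 presents R3+R4 = 1820 Ω as a load on stage 1's tap.
Stage 1's lower leg becomes R2‖(R3+R4) = 235.1 Ω, so V_mid = 19.0 × 235.1/858.1 = 5.206 V.
Stage 2 is itself unloaded: V_out = V_mid × R4/(R3+R4) = 5.206 × 820/1820 = 2.35 V.

V_out ≈ 2.35 V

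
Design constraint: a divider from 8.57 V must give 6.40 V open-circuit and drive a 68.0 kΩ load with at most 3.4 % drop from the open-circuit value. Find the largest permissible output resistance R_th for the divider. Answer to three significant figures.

Loading drop = R_th/(R_th + R_L) ≤ 0.0340, so R_th ≤ R_L · ε/(1−ε) = 68.0 kΩ × 0.0340/0.9660 = 2.39 kΩ.
(Any R1, R2 with R2/(R1+R2) = 0.747 and R1‖R2 ≤ 2.39 kΩ will meet the spec.)

R_th ≤ 2.39 kΩ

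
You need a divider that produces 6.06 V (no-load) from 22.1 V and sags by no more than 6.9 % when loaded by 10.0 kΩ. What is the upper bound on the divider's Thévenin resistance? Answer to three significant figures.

R_th ≤ 741 Ω

Loading drop = R_th/(R_th + R_L) ≤ 0.0690, so R_th ≤ R_L · ε/(1−ε) = 10.0 kΩ × 0.0690/0.9310 = 741 Ω.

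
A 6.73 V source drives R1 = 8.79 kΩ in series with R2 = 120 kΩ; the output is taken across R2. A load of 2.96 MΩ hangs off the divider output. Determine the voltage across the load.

The load sits in parallel with R2: R2‖R_L = (120 × 2960) / (120 + 2960) = 115.3 kΩ.
V_out = 6.73 × 115.3 / (8.79 + 115.3) = 6.73 × 115.3/124.1 = 6.25 V.
(Unloaded it would have been 6.27 V.)

V_out ≈ 6.25 V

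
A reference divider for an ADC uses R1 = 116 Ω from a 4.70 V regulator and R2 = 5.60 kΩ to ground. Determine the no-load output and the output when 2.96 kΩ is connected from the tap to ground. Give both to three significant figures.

Open-circuit: V = 4.70 × 5600/(116 + 5600) = 4.60 V.
With the load, R2 becomes R2‖R_L = 1936 Ω, so V = 4.70 × 1936/2052 = 4.43 V.

Unloaded: 4.60 V; loaded: 4.43 V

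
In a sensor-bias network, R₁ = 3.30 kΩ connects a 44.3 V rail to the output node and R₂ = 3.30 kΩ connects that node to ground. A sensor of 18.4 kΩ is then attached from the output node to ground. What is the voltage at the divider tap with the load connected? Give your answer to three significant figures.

The load sits in parallel with R₂: R₂‖R_L = (3.30 × 18.4) / (3.30 + 18.4) = 2.798 kΩ.
V_out = 44.3 × 2.798 / (3.30 + 2.798) = 44.3 × 2.798/6.098 = 20.3 V.
(Unloaded it would have been 22.1 V.)

V_out ≈ 20.3 V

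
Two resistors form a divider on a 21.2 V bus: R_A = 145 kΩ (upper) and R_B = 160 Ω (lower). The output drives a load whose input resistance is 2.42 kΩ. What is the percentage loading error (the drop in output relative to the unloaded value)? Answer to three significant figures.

The divider's output (Thévenin) resistance is R_A‖R_B = 159.8 Ω.
Fractional drop under load = R_th/(R_th + R_L) = 159.8 / (159.8 + 2420) = 0.06195.
So the output falls by 6.20 %.

6.20 %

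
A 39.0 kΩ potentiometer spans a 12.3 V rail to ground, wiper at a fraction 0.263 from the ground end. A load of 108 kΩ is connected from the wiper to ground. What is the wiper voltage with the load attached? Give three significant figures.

V ≈ 3.02 V

The wiper splits the pot into (1−α)R = 28.74 kΩ above and αR = 10.26 kΩ below.
Lower section ‖ load = 9.367 kΩ.
V_wiper = 12.3 × 9.367/(28.74 + 9.367) = 3.02 V.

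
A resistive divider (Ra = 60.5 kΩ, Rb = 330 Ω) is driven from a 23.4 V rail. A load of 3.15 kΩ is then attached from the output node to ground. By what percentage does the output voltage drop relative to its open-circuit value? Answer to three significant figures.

9.44 %

Unloaded V = 23.4 × 330/60830 = 0.12694 V.
Loaded: Rb‖R_L = 298.7 Ω, giving V = 23.4 × 298.7/60800 = 0.11497 V.
Drop = (0.12694 − 0.11497) / 0.12694 = 9.44 %.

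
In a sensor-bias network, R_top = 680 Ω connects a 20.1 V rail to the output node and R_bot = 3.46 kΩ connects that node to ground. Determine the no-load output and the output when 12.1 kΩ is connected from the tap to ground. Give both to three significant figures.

Unloaded: 16.8 V; loaded: 16.0 V

Open-circuit: V = 20.1 × 3460/(680 + 3460) = 16.8 V.
With the load, R_bot becomes R_bot‖R_L = 2691 Ω, so V = 20.1 × 2691/3371 = 16.0 V.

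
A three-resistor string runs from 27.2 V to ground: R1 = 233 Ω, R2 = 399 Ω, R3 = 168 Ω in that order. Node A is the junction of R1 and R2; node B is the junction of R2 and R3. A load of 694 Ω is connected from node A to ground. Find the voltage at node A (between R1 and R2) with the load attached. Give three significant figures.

V ≈ 15.6 V

Below node A the series string R2+R3 = 567.0 Ω sits in parallel with the 694 Ω load: 312.1 Ω.
V_A = 27.2 × 312.1/(233 + 312.1) = 15.6 V.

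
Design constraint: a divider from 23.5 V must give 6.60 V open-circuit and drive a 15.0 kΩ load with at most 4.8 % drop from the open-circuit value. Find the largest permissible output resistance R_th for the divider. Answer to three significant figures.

R_th ≤ 756 Ω

Loading drop = R_th/(R_th + R_L) ≤ 0.0480, so R_th ≤ R_L · ε/(1−ε) = 15.0 kΩ × 0.0480/0.9520 = 756 Ω.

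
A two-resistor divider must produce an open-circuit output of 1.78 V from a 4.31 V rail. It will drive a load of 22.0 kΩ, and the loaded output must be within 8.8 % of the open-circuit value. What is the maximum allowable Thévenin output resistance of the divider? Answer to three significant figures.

Loading drop = R_th/(R_th + R_L) ≤ 0.0880, so R_th ≤ R_L · ε/(1−ε) = 22.0 kΩ × 0.0880/0.9120 = 2.12 kΩ.
(Any R1, R2 with R2/(R1+R2) = 0.413 and R1‖R2 ≤ 2.12 kΩ will meet the spec.)

R_th ≤ 2.12 kΩ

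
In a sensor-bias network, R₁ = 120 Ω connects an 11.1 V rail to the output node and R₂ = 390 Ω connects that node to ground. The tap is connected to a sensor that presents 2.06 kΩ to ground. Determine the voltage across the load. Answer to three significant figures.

The load sits in parallel with R₂: R₂‖R_L = (390 × 2060) / (390 + 2060) = 327.9 Ω.
V_out = 11.1 × 327.9 / (120 + 327.9) = 11.1 × 327.9/447.9 = 8.13 V.

V_out ≈ 8.13 V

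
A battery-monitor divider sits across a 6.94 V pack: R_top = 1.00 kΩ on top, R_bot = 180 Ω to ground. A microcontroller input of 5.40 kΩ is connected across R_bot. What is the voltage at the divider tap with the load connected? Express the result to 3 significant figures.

The load sits in parallel with R_bot: R_bot‖R_L = (180 × 5400) / (180 + 5400) = 174.2 Ω.
V_out = 6.94 × 174.2 / (1000 + 174.2) = 6.94 × 174.2/1174 = 1.03 V.
(Unloaded it would have been 1.06 V.)

V_out ≈ 1.03 V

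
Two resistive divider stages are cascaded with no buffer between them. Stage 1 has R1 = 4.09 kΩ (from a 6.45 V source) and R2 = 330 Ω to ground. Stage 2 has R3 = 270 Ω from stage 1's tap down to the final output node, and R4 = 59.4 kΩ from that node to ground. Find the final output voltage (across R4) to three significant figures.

V_out ≈ 0.477 V

Stage 2 presents R3+R4 = 59670 Ω as a load on stage 1's tap.
Stage 1's lower leg becomes R2‖(R3+R4) = 328.2 Ω, so V_mid = 6.45 × 328.2/4418 = 0.4791 V.
Stage 2 is itself unloaded: V_out = V_mid × R4/(R3+R4) = 0.4791 × 59400/59670 = 0.477 V.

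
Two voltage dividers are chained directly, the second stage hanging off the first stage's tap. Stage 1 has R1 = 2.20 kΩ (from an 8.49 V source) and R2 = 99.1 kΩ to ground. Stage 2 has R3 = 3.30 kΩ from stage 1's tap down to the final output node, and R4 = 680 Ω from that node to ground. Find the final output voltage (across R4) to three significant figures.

Stage 2 presents R3+R4 = 3980 Ω as a load on stage 1's tap.
Stage 1's lower leg becomes R2‖(R3+R4) = 3826 Ω, so V_mid = 8.49 × 3826/6026 = 5.391 V.
Stage 2 is itself unloaded: V_out = V_mid × R4/(R3+R4) = 5.391 × 680/3980 = 0.921 V.

V_out ≈ 0.921 V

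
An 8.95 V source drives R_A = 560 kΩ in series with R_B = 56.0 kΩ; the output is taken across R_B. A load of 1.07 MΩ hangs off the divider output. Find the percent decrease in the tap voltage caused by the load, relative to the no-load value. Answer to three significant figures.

The divider's output (Thévenin) resistance is R_A‖R_B = 50.91 kΩ.
Fractional drop under load = R_th/(R_th + R_L) = 50.91 / (50.91 + 1070) = 0.04542.
So the output falls by 4.54 %.

4.54 %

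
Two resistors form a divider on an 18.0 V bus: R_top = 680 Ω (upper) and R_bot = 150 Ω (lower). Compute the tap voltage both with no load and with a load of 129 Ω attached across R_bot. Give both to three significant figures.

Open-circuit: V = 18.0 × 150/(680 + 150) = 3.25 V.
With the load, R_bot becomes R_bot‖R_L = 69.35 Ω, so V = 18.0 × 69.35/749.4 = 1.67 V.

Unloaded: 3.25 V; loaded: 1.67 V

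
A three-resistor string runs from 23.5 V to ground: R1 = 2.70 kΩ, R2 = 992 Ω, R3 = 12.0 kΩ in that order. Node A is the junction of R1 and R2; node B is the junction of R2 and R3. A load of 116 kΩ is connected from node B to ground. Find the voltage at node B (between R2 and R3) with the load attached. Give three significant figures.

V ≈ 17.5 V

At node B, R3 is in parallel with the load: R3‖R_L = 10880 Ω.
Below node A the resistance is R2 + (R3‖R_L) = 11870 Ω, so V_A = 23.5 × 11870/14570 = 19.14 V.
Then V_B = V_A × (R3‖R_L)/(R2 + R3‖R_L) = 19.14 × 10880/11870 = 17.5 V.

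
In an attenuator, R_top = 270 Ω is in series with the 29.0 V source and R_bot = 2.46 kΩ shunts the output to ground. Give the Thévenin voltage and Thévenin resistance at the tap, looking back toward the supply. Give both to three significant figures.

V_th = 26.1 V, R_th = 243 Ω

V_th is the open-circuit tap voltage: 29.0 × 2460/(270 + 2460) = 26.1 V.
With the supply zeroed, R_top and R_bot appear in parallel from the tap: R_th = R_top‖R_bot = (270 × 2460)/2730 = 243 Ω.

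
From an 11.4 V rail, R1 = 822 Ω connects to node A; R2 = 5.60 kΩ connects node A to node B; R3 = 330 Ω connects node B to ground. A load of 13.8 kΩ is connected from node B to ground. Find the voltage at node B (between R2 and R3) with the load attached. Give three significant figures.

V ≈ 0.545 V

At node B, R3 is in parallel with the load: R3‖R_L = 322.3 Ω.
Below node A the resistance is R2 + (R3‖R_L) = 5922 Ω, so V_A = 11.4 × 5922/6744 = 10.01 V.
Then V_B = V_A × (R3‖R_L)/(R2 + R3‖R_L) = 10.01 × 322.3/5922 = 0.545 V.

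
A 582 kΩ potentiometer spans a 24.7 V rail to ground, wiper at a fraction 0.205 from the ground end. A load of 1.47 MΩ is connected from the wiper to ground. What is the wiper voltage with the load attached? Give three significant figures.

V ≈ 4.76 V

The wiper splits the pot into (1−α)R = 462.7 kΩ above and αR = 119.3 kΩ below.
Lower section ‖ load = 110.4 kΩ.
V_wiper = 24.7 × 110.4/(462.7 + 110.4) = 4.76 V.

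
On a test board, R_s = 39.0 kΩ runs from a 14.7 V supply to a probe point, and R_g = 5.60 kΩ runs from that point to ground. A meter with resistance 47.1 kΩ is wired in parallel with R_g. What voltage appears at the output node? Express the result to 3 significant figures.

The load sits in parallel with R_g: R_g‖R_L = (5.60 × 47.1) / (5.60 + 47.1) = 5.005 kΩ.
V_out = 14.7 × 5.005 / (39.0 + 5.005) = 14.7 × 5.005/44.00 = 1.67 V.
(Unloaded it would have been 1.85 V.)

V_out ≈ 1.67 V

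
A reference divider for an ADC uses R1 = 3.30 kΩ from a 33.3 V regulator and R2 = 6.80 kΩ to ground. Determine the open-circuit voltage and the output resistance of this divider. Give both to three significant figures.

V_th is the open-circuit tap voltage: 33.3 × 6.80/(3.30 + 6.80) = 22.4 V.
With the supply zeroed, R1 and R2 appear in parallel from the tap: R_th = R1‖R2 = (3.30 × 6.80)/10.10 = 2.22 kΩ.

V_th = 22.4 V, R_th = 2.22 kΩ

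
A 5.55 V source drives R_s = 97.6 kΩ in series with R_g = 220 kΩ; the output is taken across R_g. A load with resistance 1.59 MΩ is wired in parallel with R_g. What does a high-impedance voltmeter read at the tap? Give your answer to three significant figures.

The load sits in parallel with R_g: R_g‖R_L = (220 × 1590) / (220 + 1590) = 193.3 kΩ.
V_out = 5.55 × 193.3 / (97.6 + 193.3) = 5.55 × 193.3/290.9 = 3.69 V.

V_out ≈ 3.69 V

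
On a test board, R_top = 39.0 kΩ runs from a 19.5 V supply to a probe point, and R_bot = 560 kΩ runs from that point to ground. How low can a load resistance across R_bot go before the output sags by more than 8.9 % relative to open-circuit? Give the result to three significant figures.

Output resistance R_th = R_top‖R_bot = (39.0 × 560)/599.0 = 36.46 kΩ.
The fractional drop is R_th/(R_th + R_L); requiring this ≤ 0.0890 gives R_L ≥ R_th(1/0.0890 − 1) = 36.46 × 10.24 = 373 kΩ.

R_L(min) ≈ 373 kΩ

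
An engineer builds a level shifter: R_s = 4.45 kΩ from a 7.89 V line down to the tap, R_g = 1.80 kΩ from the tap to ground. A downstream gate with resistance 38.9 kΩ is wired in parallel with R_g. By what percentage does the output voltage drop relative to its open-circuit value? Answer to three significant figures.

The divider's output (Thévenin) resistance is R_s‖R_g = 1.282 kΩ.
Fractional drop under load = R_th/(R_th + R_L) = 1.282 / (1.282 + 38.9) = 0.03190.
So the output falls by 3.19 %.

3.19 %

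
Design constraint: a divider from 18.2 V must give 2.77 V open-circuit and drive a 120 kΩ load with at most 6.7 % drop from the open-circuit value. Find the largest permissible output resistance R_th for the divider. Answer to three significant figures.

Loading drop = R_th/(R_th + R_L) ≤ 0.0670, so R_th ≤ R_L · ε/(1−ε) = 120 kΩ × 0.0670/0.9330 = 8.62 kΩ.

R_th ≤ 8.62 kΩ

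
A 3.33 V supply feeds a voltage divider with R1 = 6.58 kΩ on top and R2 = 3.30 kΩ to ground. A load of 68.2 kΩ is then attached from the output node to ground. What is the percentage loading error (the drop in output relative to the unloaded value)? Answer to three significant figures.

3.12 %

The divider's output (Thévenin) resistance is R1‖R2 = 2.198 kΩ.
Fractional drop under load = R_th/(R_th + R_L) = 2.198 / (2.198 + 68.2) = 0.03122.
So the output falls by 3.12 %.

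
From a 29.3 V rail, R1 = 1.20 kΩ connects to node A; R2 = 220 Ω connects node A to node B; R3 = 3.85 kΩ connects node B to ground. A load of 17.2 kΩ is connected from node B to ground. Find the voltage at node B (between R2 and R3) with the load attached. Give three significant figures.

At node B, R3 is in parallel with the load: R3‖R_L = 3146 Ω.
Below node A the resistance is R2 + (R3‖R_L) = 3366 Ω, so V_A = 29.3 × 3366/4566 = 21.60 V.
Then V_B = V_A × (R3‖R_L)/(R2 + R3‖R_L) = 21.60 × 3146/3366 = 20.2 V.

V ≈ 20.2 V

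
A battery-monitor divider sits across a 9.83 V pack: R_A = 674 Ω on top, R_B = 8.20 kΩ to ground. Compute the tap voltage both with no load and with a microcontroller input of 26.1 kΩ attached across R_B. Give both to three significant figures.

Unloaded: 9.08 V; loaded: 8.87 V

Open-circuit: V = 9.83 × 8200/(674 + 8200) = 9.08 V.
With the load, R_B becomes R_B‖R_L = 6240 Ω, so V = 9.83 × 6240/6914 = 8.87 V.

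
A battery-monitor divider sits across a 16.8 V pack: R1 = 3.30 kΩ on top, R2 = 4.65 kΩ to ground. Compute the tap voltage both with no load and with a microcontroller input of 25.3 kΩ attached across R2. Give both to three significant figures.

Open-circuit: V = 16.8 × 4.65/(3.30 + 4.65) = 9.83 V.
With the load, R2 becomes R2‖R_L = 3.928 kΩ, so V = 16.8 × 3.928/7.228 = 9.13 V.

Unloaded: 9.83 V; loaded: 9.13 V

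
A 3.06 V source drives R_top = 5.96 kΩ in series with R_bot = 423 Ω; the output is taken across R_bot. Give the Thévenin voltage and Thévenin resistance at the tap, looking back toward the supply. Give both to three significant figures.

V_th = 0.203 V, R_th = 395 Ω

V_th is the open-circuit tap voltage: 3.06 × 423/(5960 + 423) = 0.203 V.
With the supply zeroed, R_top and R_bot appear in parallel from the tap: R_th = R_top‖R_bot = (5960 × 423)/6383 = 395 Ω.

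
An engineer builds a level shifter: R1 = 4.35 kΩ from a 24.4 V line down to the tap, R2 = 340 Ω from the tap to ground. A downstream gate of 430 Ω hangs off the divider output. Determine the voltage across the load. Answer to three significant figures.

The load sits in parallel with R2: R2‖R_L = (340 × 430) / (340 + 430) = 189.9 Ω.
V_out = 24.4 × 189.9 / (4350 + 189.9) = 24.4 × 189.9/4540 = 1.02 V.

V_out ≈ 1.02 V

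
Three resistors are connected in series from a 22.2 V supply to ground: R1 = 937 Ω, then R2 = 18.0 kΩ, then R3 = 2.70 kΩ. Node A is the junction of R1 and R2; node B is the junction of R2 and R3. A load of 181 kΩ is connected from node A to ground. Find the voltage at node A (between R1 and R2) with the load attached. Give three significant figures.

Below node A the series string R2+R3 = 20700 Ω sits in parallel with the 181000 Ω load: 18580 Ω.
V_A = 22.2 × 18580/(937 + 18580) = 21.1 V.

V ≈ 21.1 V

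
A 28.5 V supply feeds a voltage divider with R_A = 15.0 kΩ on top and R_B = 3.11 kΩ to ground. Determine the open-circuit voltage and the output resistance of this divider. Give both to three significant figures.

V_th = 4.89 V, R_th = 2.58 kΩ

V_th is the open-circuit tap voltage: 28.5 × 3.11/(15.0 + 3.11) = 4.89 V.
With the supply zeroed, R_A and R_B appear in parallel from the tap: R_th = R_A‖R_B = (15.0 × 3.11)/18.11 = 2.58 kΩ.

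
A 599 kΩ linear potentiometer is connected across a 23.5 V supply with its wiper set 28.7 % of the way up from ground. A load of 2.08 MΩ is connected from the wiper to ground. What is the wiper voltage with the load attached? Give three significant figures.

V ≈ 6.37 V

The wiper splits the pot into (1−α)R = 427.1 kΩ above and αR = 171.9 kΩ below.
Lower section ‖ load = 158.8 kΩ.
V_wiper = 23.5 × 158.8/(427.1 + 158.8) = 6.37 V.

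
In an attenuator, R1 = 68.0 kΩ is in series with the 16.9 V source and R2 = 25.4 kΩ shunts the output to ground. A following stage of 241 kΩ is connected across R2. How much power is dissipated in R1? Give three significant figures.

Total resistance from the source is R1 + (R2‖R_L) = 90.98 kΩ, so I = 16.9/90.98 kΩ = 0.1858 mA.
P = I²·R1 = (0.1858 mA)² × 68.0 kΩ = 2.35 mW.

P ≈ 2.35 mW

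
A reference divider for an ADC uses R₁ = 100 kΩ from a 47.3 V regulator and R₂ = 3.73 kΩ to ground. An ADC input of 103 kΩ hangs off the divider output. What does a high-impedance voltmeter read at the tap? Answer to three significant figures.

V_out ≈ 1.64 V

The load sits in parallel with R₂: R₂‖R_L = (3.73 × 103) / (3.73 + 103) = 3.600 kΩ.
V_out = 47.3 × 3.600 / (100 + 3.600) = 47.3 × 3.600/103.6 = 1.64 V.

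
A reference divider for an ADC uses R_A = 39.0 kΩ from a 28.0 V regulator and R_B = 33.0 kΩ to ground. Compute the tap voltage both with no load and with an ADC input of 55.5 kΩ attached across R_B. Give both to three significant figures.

Unloaded: 12.8 V; loaded: 9.71 V

Open-circuit: V = 28.0 × 33.0/(39.0 + 33.0) = 12.8 V.
With the load, R_B becomes R_B‖R_L = 20.69 kΩ, so V = 28.0 × 20.69/59.69 = 9.71 V.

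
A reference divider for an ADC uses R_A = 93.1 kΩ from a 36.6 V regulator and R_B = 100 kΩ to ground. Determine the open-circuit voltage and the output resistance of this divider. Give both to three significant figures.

V_th = 19.0 V, R_th = 48.2 kΩ

V_th is the open-circuit tap voltage: 36.6 × 100/(93.1 + 100) = 19.0 V.
With the supply zeroed, R_A and R_B appear in parallel from the tap: R_th = R_A‖R_B = (93.1 × 100)/193.1 = 48.2 kΩ.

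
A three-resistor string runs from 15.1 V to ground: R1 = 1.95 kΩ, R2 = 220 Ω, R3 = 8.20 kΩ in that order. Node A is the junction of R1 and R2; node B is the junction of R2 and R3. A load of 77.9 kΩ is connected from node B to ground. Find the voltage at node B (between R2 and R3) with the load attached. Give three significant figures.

At node B, R3 is in parallel with the load: R3‖R_L = 7419 Ω.
Below node A the resistance is R2 + (R3‖R_L) = 7639 Ω, so V_A = 15.1 × 7639/9589 = 12.03 V.
Then V_B = V_A × (R3‖R_L)/(R2 + R3‖R_L) = 12.03 × 7419/7639 = 11.7 V.

V ≈ 11.7 V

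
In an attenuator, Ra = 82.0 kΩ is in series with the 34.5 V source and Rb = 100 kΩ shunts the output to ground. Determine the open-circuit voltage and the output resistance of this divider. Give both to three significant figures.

V_th = 19.0 V, R_th = 45.1 kΩ

V_th is the open-circuit tap voltage: 34.5 × 100/(82.0 + 100) = 19.0 V.
With the supply zeroed, Ra and Rb appear in parallel from the tap: R_th = Ra‖Rb = (82.0 × 100)/182.0 = 45.1 kΩ.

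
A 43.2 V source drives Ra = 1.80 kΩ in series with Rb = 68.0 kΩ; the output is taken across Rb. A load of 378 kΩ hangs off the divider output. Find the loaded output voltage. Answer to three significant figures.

The load sits in parallel with Rb: Rb‖R_L = (68.0 × 378) / (68.0 + 378) = 57.63 kΩ.
V_out = 43.2 × 57.63 / (1.80 + 57.63) = 43.2 × 57.63/59.43 = 41.9 V.

V_out ≈ 41.9 V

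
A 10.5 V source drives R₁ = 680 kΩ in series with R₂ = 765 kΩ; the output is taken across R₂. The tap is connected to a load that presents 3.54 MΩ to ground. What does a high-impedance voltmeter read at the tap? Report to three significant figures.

The load sits in parallel with R₂: R₂‖R_L = (765 × 3540) / (765 + 3540) = 629.1 kΩ.
V_out = 10.5 × 629.1 / (680 + 629.1) = 10.5 × 629.1/1309 = 5.05 V.

V_out ≈ 5.05 V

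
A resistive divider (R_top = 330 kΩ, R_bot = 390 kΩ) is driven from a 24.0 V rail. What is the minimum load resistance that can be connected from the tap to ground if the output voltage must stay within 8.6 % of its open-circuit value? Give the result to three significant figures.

R_L(min) ≈ 1.90 MΩ

Output resistance R_th = R_top‖R_bot = (330 × 390)/720.0 = 178.8 kΩ.
The fractional drop is R_th/(R_th + R_L); requiring this ≤ 0.0860 gives R_L ≥ R_th(1/0.0860 − 1) = 178.8 × 10.63 = 1.90 MΩ.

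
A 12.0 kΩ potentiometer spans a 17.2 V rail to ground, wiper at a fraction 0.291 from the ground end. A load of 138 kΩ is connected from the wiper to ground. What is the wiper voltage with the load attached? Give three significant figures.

V ≈ 4.92 V

The wiper splits the pot into (1−α)R = 8.508 kΩ above and αR = 3.492 kΩ below.
Lower section ‖ load = 3.406 kΩ.
V_wiper = 17.2 × 3.406/(8.508 + 3.406) = 4.92 V.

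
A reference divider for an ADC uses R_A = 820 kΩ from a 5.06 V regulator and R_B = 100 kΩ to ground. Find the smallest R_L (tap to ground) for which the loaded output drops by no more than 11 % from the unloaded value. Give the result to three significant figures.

Output resistance R_th = R_A‖R_B = (820 × 100)/920.0 = 89.13 kΩ.
The fractional drop is R_th/(R_th + R_L); requiring this ≤ 0.110 gives R_L ≥ R_th(1/0.110 − 1) = 89.13 × 8.091 = 721 kΩ.

R_L(min) ≈ 721 kΩ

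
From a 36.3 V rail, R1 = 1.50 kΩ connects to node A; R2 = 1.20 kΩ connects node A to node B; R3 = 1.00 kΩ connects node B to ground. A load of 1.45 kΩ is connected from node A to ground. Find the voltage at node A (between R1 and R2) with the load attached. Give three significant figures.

V ≈ 13.4 V

Below node A the series string R2+R3 = 2.200 kΩ sits in parallel with the 1.45 kΩ load: 0.8740 kΩ.
V_A = 36.3 × 0.8740/(1.50 + 0.8740) = 13.4 V.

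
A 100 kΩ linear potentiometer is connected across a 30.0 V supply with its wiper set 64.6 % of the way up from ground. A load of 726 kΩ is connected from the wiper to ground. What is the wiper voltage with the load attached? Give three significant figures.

V ≈ 18.8 V

The wiper splits the pot into (1−α)R = 35.40 kΩ above and αR = 64.60 kΩ below.
Lower section ‖ load = 59.32 kΩ.
V_wiper = 30.0 × 59.32/(35.40 + 59.32) = 18.8 V.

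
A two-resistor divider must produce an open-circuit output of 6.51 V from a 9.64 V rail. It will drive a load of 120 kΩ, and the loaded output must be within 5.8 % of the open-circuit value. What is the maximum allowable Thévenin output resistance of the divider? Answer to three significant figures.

Loading drop = R_th/(R_th + R_L) ≤ 0.0580, so R_th ≤ R_L · ε/(1−ε) = 120 kΩ × 0.0580/0.9420 = 7.39 kΩ.
(Any R1, R2 with R2/(R1+R2) = 0.675 and R1‖R2 ≤ 7.39 kΩ will meet the spec.)

R_th ≤ 7.39 kΩ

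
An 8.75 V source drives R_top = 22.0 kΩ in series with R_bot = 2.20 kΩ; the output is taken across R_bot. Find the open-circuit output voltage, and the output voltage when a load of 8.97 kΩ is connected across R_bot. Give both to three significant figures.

Unloaded: 0.795 V; loaded: 0.650 V

Open-circuit: V = 8.75 × 2.20/(22.0 + 2.20) = 0.795 V.
With the load, R_bot becomes R_bot‖R_L = 1.767 kΩ, so V = 8.75 × 1.767/23.77 = 0.650 V.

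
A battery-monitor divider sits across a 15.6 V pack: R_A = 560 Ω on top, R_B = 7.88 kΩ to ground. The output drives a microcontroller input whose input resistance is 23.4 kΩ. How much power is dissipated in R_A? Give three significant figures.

Total resistance from the source is R_A + (R_B‖R_L) = 6455 Ω, so I = 15.6/6455 Ω = 2.417 mA.
P = I²·R_A = (2.417 mA)² × 560 Ω = 3.27 mW.

P ≈ 3.27 mW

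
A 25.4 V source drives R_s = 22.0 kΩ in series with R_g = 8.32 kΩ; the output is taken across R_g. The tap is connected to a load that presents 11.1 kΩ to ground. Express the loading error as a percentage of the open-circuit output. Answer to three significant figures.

35.2 %

Unloaded V = 25.4 × 8.32/30.32 = 6.970 V.
Loaded: R_g‖R_L = 4.756 kΩ, giving V = 25.4 × 4.756/26.76 = 4.515 V.
Drop = (6.970 − 4.515) / 6.970 = 35.2 %.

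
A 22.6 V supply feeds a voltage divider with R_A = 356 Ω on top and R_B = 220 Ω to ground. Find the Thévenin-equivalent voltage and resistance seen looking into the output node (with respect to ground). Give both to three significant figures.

V_th is the open-circuit tap voltage: 22.6 × 220/(356 + 220) = 8.63 V.
With the supply zeroed, R_A and R_B appear in parallel from the tap: R_th = R_A‖R_B = (356 × 220)/576.0 = 136 Ω.

V_th = 8.63 V, R_th = 136 Ω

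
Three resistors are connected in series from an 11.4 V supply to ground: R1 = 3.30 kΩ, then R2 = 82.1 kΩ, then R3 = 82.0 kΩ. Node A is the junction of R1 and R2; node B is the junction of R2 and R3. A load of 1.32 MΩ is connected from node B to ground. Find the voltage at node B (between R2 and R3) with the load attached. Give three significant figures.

At node B, R3 is in parallel with the load: R3‖R_L = 77.20 kΩ.
Below node A the resistance is R2 + (R3‖R_L) = 159.3 kΩ, so V_A = 11.4 × 159.3/162.6 = 11.17 V.
Then V_B = V_A × (R3‖R_L)/(R2 + R3‖R_L) = 11.17 × 77.20/159.3 = 5.41 V.

V ≈ 5.41 V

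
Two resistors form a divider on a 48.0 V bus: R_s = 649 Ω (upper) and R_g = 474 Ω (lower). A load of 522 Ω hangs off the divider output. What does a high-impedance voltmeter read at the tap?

V_out ≈ 13.3 V

The load sits in parallel with R_g: R_g‖R_L = (474 × 522) / (474 + 522) = 248.4 Ω.
V_out = 48.0 × 248.4 / (649 + 248.4) = 48.0 × 248.4/897.4 = 13.3 V.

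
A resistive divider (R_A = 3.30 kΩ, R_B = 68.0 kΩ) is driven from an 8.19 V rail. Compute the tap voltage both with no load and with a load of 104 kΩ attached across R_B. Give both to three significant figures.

Open-circuit: V = 8.19 × 68.0/(3.30 + 68.0) = 7.81 V.
With the load, R_B becomes R_B‖R_L = 41.12 kΩ, so V = 8.19 × 41.12/44.42 = 7.58 V.

Unloaded: 7.81 V; loaded: 7.58 V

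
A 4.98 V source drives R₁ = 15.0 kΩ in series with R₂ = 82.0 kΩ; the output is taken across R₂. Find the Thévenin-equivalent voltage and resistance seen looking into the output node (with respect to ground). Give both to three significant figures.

V_th is the open-circuit tap voltage: 4.98 × 82.0/(15.0 + 82.0) = 4.21 V.
With the supply zeroed, R₁ and R₂ appear in parallel from the tap: R_th = R₁‖R₂ = (15.0 × 82.0)/97.00 = 12.7 kΩ.

V_th = 4.21 V, R_th = 12.7 kΩ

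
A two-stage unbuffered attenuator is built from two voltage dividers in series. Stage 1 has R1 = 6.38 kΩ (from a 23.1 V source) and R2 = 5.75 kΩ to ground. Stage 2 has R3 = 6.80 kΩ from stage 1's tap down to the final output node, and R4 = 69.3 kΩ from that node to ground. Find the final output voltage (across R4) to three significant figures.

V_out ≈ 9.59 V

Stage 2 presents R3+R4 = 76.10 kΩ as a load on stage 1's tap.
Stage 1's lower leg becomes R2‖(R3+R4) = 5.346 kΩ, so V_mid = 23.1 × 5.346/11.73 = 10.53 V.
Stage 2 is itself unloaded: V_out = V_mid × R4/(R3+R4) = 10.53 × 69.3/76.10 = 9.59 V.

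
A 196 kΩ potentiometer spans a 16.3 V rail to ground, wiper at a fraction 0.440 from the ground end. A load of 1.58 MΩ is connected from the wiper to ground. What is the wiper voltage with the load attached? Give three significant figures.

The wiper splits the pot into (1−α)R = 109.8 kΩ above and αR = 86.24 kΩ below.
Lower section ‖ load = 81.78 kΩ.
V_wiper = 16.3 × 81.78/(109.8 + 81.78) = 6.96 V.

V ≈ 6.96 V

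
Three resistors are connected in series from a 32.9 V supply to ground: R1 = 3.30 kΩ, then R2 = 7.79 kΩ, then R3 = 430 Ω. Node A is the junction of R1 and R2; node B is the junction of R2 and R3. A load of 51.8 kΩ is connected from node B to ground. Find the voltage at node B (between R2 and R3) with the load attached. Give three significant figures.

V ≈ 1.22 V

At node B, R3 is in parallel with the load: R3‖R_L = 426.5 Ω.
Below node A the resistance is R2 + (R3‖R_L) = 8216 Ω, so V_A = 32.9 × 8216/11520 = 23.47 V.
Then V_B = V_A × (R3‖R_L)/(R2 + R3‖R_L) = 23.47 × 426.5/8216 = 1.22 V.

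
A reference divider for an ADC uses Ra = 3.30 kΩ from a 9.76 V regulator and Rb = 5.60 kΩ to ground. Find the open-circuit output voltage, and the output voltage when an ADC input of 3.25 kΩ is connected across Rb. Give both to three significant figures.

Unloaded: 6.14 V; loaded: 3.75 V

Open-circuit: V = 9.76 × 5.60/(3.30 + 5.60) = 6.14 V.
With the load, Rb becomes Rb‖R_L = 2.056 kΩ, so V = 9.76 × 2.056/5.356 = 3.75 V.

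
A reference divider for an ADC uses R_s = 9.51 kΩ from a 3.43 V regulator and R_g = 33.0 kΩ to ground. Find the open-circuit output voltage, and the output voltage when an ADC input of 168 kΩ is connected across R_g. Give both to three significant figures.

Open-circuit: V = 3.43 × 33.0/(9.51 + 33.0) = 2.66 V.
With the load, R_g becomes R_g‖R_L = 27.58 kΩ, so V = 3.43 × 27.58/37.09 = 2.55 V.

Unloaded: 2.66 V; loaded: 2.55 V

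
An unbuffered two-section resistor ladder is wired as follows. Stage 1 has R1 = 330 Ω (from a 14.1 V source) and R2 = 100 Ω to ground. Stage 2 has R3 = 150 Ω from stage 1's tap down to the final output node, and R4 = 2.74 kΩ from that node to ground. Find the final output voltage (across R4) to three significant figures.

Stage 2 presents R3+R4 = 2890 Ω as a load on stage 1's tap.
Stage 1's lower leg becomes R2‖(R3+R4) = 96.66 Ω, so V_mid = 14.1 × 96.66/426.7 = 3.194 V.
Stage 2 is itself unloaded: V_out = V_mid × R4/(R3+R4) = 3.194 × 2740/2890 = 3.03 V.

V_out ≈ 3.03 V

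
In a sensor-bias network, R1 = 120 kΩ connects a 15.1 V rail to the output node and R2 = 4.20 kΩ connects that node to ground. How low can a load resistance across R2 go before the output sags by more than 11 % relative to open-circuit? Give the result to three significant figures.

R_L(min) ≈ 32.8 kΩ

Output resistance R_th = R1‖R2 = (120 × 4.20)/124.2 = 4.058 kΩ.
The fractional drop is R_th/(R_th + R_L); requiring this ≤ 0.110 gives R_L ≥ R_th(1/0.110 − 1) = 4.058 × 8.091 = 32.8 kΩ.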